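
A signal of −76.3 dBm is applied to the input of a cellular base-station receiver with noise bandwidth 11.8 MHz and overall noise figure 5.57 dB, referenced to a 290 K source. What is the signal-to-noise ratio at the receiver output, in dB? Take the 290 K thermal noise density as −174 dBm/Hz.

Noise floor: N = −174 + 10 log₁₀(B) + NF
10 log₁₀(1.18×10⁷) = 70.72 dB
N = −174 + 70.72 + 5.57 = −97.71 dBm
SNR = P_sig − N = −76.3 − (−97.71) = 21.41 dB → 21.4 dB

21.4 dB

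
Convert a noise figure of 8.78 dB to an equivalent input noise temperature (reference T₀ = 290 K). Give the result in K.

1900 K

F = 10^(8.78/10) = 7.55092
T_e = (F − 1)·T₀ = (7.55092 − 1) × 290 = 1900 K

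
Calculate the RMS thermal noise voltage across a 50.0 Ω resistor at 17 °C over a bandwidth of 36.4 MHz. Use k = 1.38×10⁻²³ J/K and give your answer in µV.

5.40 µV

T = 17 °C + 273.15 = 290.15 K
V_n = √(4kTRB)
4kTRB = 4 × 1.38×10⁻²³ × 290.15 × 5.00×10¹ × 3.64×10⁷ = 2.91×10⁻¹¹ V²
V_n = √(2.91×10⁻¹¹) = 5.40×10⁻⁶ V = 5.40 µV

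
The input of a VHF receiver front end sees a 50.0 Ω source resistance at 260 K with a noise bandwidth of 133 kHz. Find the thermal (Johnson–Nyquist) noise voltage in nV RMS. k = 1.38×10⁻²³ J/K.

V_n = √(4kTRB)
4kTRB = 4 × 1.38×10⁻²³ × 260 × 5.00×10¹ × 1.33×10⁵ = 9.54×10⁻¹⁴ V²
V_n = √(9.54×10⁻¹⁴) = 3.09×10⁻⁷ V = 309 nV

309 nV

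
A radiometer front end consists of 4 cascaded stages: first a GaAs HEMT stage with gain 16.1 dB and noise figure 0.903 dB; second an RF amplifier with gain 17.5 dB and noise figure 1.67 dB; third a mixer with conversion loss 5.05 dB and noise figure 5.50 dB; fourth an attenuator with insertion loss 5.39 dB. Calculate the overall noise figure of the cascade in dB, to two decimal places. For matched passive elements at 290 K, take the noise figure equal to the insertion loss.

Convert to linear (a loss of L dB is a gain of −L dB): F_i = 10^(NF_i/10), G_i = 10^(G_i,dB/10)
  Stage 1: F_1 = 10^(0.903/10) = 1.231, G_1 = 10^(16.1/10) = 40.74
  Stage 2: F_2 = 10^(1.67/10) = 1.469, G_2 = 10^(17.5/10) = 56.23
  Stage 3: F_3 = 10^(5.50/10) = 3.548, G_3 = 10^(−5.05/10) = 0.3126
  Stage 4: F_4 = 10^(5.39/10) = 3.459, G_4 = 10^(−5.39/10) = 0.2891
Friis cascade:
  F = 1.231 + (1.469 − 1)/40.74 + (3.548 − 1)/2291 + (3.459 − 1)/716.1 = 1.247
NF = 10 log₁₀(1.247) = 0.96 dB

0.96 dB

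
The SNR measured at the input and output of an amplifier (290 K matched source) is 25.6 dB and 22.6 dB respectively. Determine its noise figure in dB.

NF (dB) = SNR_in(dB) − SNR_out(dB) when the source is at T₀
NF = 25.6 − 22.6 = 3.0 dB

3.0 dB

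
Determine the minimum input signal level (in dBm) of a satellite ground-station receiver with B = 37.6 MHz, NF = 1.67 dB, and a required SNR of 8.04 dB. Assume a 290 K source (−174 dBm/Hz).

Sensitivity = −174 + 10 log₁₀(B) + NF + SNR_min
= −174 + 75.75 + 1.67 + 8.04
= −88.54 dBm → −88.5 dBm

−88.5 dBm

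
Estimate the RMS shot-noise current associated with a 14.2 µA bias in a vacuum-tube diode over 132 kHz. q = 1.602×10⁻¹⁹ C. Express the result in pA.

775 pA

I_n = √(2qI·B)
2qI·B = 2 × 1.602×10⁻¹⁹ × 1.42×10⁻⁵ × 1.32×10⁵ = 6.01×10⁻¹⁹ A²
I_n = √(6.01×10⁻¹⁹) = 7.75×10⁻¹⁰ A = 775 pA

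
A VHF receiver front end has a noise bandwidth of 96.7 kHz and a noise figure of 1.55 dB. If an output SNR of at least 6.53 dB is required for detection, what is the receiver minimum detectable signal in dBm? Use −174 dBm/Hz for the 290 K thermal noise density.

−116.1 dBm

Sensitivity = −174 + 10 log₁₀(B) + NF + SNR_min
= −174 + 49.85 + 1.55 + 6.53
= −116.07 dBm → −116.1 dBm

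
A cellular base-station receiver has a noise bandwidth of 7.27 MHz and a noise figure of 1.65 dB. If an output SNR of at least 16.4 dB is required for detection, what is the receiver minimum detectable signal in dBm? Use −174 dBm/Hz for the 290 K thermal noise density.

−87.3 dBm

Sensitivity = −174 + 10 log₁₀(B) + NF + SNR_min
= −174 + 68.62 + 1.65 + 16.4
= −87.33 dBm → −87.3 dBm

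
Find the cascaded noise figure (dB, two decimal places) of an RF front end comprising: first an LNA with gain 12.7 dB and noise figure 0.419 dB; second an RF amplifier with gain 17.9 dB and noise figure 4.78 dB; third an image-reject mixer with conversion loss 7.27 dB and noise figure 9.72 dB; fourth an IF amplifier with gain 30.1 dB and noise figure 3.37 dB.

0.87 dB

Convert to linear (a loss of L dB is a gain of −L dB): F_i = 10^(NF_i/10), G_i = 10^(G_i,dB/10)
  Stage 1: F_1 = 10^(0.419/10) = 1.101, G_1 = 10^(12.7/10) = 18.62
  Stage 2: F_2 = 10^(4.78/10) = 3.006, G_2 = 10^(17.9/10) = 61.66
  Stage 3: F_3 = 10^(9.72/10) = 9.376, G_3 = 10^(−7.27/10) = 0.1875
  Stage 4: F_4 = 10^(3.37/10) = 2.173, G_4 = 10^(30.1/10) = 1023
Friis cascade:
  F = 1.101 + (3.006 − 1)/18.62 + (9.376 − 1)/1148 + (2.173 − 1)/215.3 = 1.222
NF = 10 log₁₀(1.222) = 0.87 dB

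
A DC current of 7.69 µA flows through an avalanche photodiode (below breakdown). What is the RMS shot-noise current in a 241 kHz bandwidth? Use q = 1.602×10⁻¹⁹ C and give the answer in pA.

I_n = √(2qI·B)
2qI·B = 2 × 1.602×10⁻¹⁹ × 7.69×10⁻⁶ × 2.41×10⁵ = 5.94×10⁻¹⁹ A²
I_n = √(5.94×10⁻¹⁹) = 7.71×10⁻¹⁰ A = 771 pA

771 pA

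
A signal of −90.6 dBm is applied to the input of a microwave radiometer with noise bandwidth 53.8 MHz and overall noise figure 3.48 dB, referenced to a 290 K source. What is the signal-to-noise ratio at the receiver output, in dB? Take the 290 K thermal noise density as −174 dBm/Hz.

Noise floor: N = −174 + 10 log₁₀(B) + NF
10 log₁₀(5.38×10⁷) = 77.31 dB
N = −174 + 77.31 + 3.48 = −93.21 dBm
SNR = P_sig − N = −90.6 − (−93.21) = 2.61 dB → 2.6 dB

2.6 dB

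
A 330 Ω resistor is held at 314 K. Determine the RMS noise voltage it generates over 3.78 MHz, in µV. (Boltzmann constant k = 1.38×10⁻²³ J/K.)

4.65 µV

V_n = √(4kTRB)
4kTRB = 4 × 1.38×10⁻²³ × 314 × 3.30×10² × 3.78×10⁶ = 2.16×10⁻¹¹ V²
V_n = √(2.16×10⁻¹¹) = 4.65×10⁻⁶ V = 4.65 µV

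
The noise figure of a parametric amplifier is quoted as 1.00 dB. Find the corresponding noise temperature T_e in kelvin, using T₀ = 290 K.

75.1 K

F = 10^(1.00/10) = 1.25893
T_e = (F − 1)·T₀ = (1.25893 − 1) × 290 = 75.1 K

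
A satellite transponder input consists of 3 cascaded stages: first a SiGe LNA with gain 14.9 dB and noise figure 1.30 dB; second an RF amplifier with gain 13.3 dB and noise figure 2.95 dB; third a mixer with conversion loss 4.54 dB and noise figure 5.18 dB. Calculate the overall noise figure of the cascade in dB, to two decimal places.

1.41 dB

Convert to linear (a loss of L dB is a gain of −L dB): F_i = 10^(NF_i/10), G_i = 10^(G_i,dB/10)
  Stage 1: F_1 = 10^(1.30/10) = 1.349, G_1 = 10^(14.9/10) = 30.90
  Stage 2: F_2 = 10^(2.95/10) = 1.972, G_2 = 10^(13.3/10) = 21.38
  Stage 3: F_3 = 10^(5.18/10) = 3.296, G_3 = 10^(−4.54/10) = 0.3516
Friis cascade:
  F = 1.349 + (1.972 − 1)/30.90 + (3.296 − 1)/660.7 = 1.384
NF = 10 log₁₀(1.384) = 1.41 dB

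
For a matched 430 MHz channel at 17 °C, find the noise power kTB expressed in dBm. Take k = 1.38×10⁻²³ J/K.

−87.6 dBm

T = 17 °C + 273.15 = 290.15 K
P_n = kTB = 1.38×10⁻²³ × 290.15 × 4.30×10⁸ = 1.72×10⁻¹² W
In dBm: 10 log₁₀(1.72×10⁻¹² / 10⁻³) = −87.6 dBm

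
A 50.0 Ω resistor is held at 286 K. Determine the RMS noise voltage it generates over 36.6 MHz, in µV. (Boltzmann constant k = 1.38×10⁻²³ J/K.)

V_n = √(4kTRB)
4kTRB = 4 × 1.38×10⁻²³ × 286 × 5.00×10¹ × 3.66×10⁷ = 2.89×10⁻¹¹ V²
V_n = √(2.89×10⁻¹¹) = 5.37×10⁻⁶ V = 5.37 µV

5.37 µV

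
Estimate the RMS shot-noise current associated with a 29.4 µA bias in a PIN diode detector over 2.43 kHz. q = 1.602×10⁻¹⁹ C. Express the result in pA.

I_n = √(2qI·B)
2qI·B = 2 × 1.602×10⁻¹⁹ × 2.94×10⁻⁵ × 2.43×10³ = 2.29×10⁻²⁰ A²
I_n = √(2.29×10⁻²⁰) = 1.51×10⁻¹⁰ A = 151 pA

151 pA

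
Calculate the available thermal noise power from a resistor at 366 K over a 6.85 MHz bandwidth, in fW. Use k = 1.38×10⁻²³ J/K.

34.6 fW

P_n = kTB = 1.38×10⁻²³ × 366 × 6.85×10⁶ = 3.46×10⁻¹⁴ W = 34.6 fW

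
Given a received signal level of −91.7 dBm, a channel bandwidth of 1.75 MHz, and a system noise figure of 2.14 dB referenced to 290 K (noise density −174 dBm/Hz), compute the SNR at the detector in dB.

Noise floor: N = −174 + 10 log₁₀(B) + NF
10 log₁₀(1.75×10⁶) = 62.43 dB
N = −174 + 62.43 + 2.14 = −109.43 dBm
SNR = P_sig − N = −91.7 − (−109.43) = 17.73 dB → 17.7 dB

17.7 dB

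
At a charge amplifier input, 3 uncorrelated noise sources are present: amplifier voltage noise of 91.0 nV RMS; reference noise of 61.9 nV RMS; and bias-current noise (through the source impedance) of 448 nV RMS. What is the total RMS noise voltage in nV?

Uncorrelated sources add in power (mean-square): V_tot = √(ΣV_i²)
V_tot = √[(9.10×10⁻⁸)² + (6.19×10⁻⁸)² + (4.48×10⁻⁷)²] = 4.61×10⁻⁷ V = 461 nV

461 nV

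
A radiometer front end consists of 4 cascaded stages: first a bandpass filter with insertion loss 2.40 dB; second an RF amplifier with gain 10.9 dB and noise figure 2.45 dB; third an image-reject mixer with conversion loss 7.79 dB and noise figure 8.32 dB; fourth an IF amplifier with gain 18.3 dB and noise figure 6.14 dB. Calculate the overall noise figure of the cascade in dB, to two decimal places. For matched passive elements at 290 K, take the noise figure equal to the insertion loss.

8.14 dB

Convert to linear (a loss of L dB is a gain of −L dB): F_i = 10^(NF_i/10), G_i = 10^(G_i,dB/10)
  Stage 1: F_1 = 10^(2.40/10) = 1.738, G_1 = 10^(−2.40/10) = 0.5754
  Stage 2: F_2 = 10^(2.45/10) = 1.758, G_2 = 10^(10.9/10) = 12.30
  Stage 3: F_3 = 10^(8.32/10) = 6.792, G_3 = 10^(−7.79/10) = 0.1663
  Stage 4: F_4 = 10^(6.14/10) = 4.111, G_4 = 10^(18.3/10) = 67.61
Friis cascade:
  F = 1.738 + (1.758 − 1)/0.5754 + (6.792 − 1)/7.079 + (4.111 − 1)/1.178 = 6.515
NF = 10 log₁₀(6.515) = 8.14 dB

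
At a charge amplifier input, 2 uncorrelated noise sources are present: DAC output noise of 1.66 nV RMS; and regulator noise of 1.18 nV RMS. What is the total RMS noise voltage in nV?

2.04 nV

Uncorrelated sources add in power (mean-square): V_tot = √(ΣV_i²)
V_tot = √[(1.66×10⁻⁹)² + (1.18×10⁻⁹)²] = 2.04×10⁻⁹ V = 2.04 nV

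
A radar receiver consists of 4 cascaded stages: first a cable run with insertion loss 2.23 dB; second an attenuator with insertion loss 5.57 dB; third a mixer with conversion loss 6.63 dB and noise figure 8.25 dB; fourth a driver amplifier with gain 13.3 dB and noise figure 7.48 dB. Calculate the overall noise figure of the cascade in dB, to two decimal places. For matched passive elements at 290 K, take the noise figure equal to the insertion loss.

Convert to linear (a loss of L dB is a gain of −L dB): F_i = 10^(NF_i/10), G_i = 10^(G_i,dB/10)
  Stage 1: F_1 = 10^(2.23/10) = 1.671, G_1 = 10^(−2.23/10) = 0.5984
  Stage 2: F_2 = 10^(5.57/10) = 3.606, G_2 = 10^(−5.57/10) = 0.2773
  Stage 3: F_3 = 10^(8.25/10) = 6.683, G_3 = 10^(−6.63/10) = 0.2173
  Stage 4: F_4 = 10^(7.48/10) = 5.598, G_4 = 10^(13.3/10) = 21.38
Friis cascade:
  F = 1.671 + (3.606 − 1)/0.5984 + (6.683 − 1)/0.1660 + (5.598 − 1)/0.03606 = 167.8
NF = 10 log₁₀(167.8) = 22.25 dB

22.25 dB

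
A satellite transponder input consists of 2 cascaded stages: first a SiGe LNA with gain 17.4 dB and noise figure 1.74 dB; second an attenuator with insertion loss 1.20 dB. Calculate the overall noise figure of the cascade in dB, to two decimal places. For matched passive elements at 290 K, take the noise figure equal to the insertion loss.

1.76 dB

Convert to linear (a loss of L dB is a gain of −L dB): F_i = 10^(NF_i/10), G_i = 10^(G_i,dB/10)
  Stage 1: F_1 = 10^(1.74/10) = 1.493, G_1 = 10^(17.4/10) = 54.95
  Stage 2: F_2 = 10^(1.20/10) = 1.318, G_2 = 10^(−1.20/10) = 0.7586
Friis cascade:
  F = 1.493 + (1.318 − 1)/54.95 = 1.499
NF = 10 log₁₀(1.499) = 1.76 dB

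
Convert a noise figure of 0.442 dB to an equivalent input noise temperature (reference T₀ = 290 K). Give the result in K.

F = 10^(0.442/10) = 1.10713
T_e = (F − 1)·T₀ = (1.10713 − 1) × 290 = 31.1 K

31.1 K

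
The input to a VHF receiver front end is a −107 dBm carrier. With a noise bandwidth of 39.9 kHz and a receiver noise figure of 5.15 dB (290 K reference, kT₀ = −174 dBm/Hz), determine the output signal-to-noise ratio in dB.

Noise floor: N = −174 + 10 log₁₀(B) + NF
10 log₁₀(3.99×10⁴) = 46.01 dB
N = −174 + 46.01 + 5.15 = −122.84 dBm
SNR = P_sig − N = −107 − (−122.84) = 15.84 dB → 15.8 dB

15.8 dB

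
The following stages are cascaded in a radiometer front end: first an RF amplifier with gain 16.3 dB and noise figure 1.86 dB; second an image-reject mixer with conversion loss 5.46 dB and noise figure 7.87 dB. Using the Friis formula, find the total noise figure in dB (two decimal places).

2.19 dB

Convert to linear (a loss of L dB is a gain of −L dB): F_i = 10^(NF_i/10), G_i = 10^(G_i,dB/10)
  Stage 1: F_1 = 10^(1.86/10) = 1.535, G_1 = 10^(16.3/10) = 42.66
  Stage 2: F_2 = 10^(7.87/10) = 6.124, G_2 = 10^(−5.46/10) = 0.2844
Friis cascade:
  F = 1.535 + (6.124 − 1)/42.66 = 1.655
NF = 10 log₁₀(1.655) = 2.19 dB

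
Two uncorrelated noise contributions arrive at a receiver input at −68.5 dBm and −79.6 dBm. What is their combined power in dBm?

Convert to linear, add, convert back:
P₁ = 1.41×10⁻¹⁰ W, P₂ = 1.10×10⁻¹¹ W
P_tot = 1.52×10⁻¹⁰ W → 10 log₁₀(P_tot / 10⁻³) = −68.2 dBm

−68.2 dBm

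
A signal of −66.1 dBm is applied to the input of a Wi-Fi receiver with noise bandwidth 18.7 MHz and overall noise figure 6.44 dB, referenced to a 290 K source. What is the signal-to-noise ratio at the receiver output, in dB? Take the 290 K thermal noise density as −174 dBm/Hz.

Noise floor: N = −174 + 10 log₁₀(B) + NF
10 log₁₀(1.87×10⁷) = 72.72 dB
N = −174 + 72.72 + 6.44 = −94.84 dBm
SNR = P_sig − N = −66.1 − (−94.84) = 28.74 dB → 28.7 dB

28.7 dB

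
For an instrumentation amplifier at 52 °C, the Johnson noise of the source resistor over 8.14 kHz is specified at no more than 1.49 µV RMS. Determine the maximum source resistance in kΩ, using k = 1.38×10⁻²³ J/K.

T = 52 °C + 273.15 = 325.15 K
Johnson–Nyquist: V_n = √(4kTRB) ⇒ R = V_n² / (4kTB)
4kTB = 4 × 1.38×10⁻²³ × 325.15 × 8.14×10³ = 1.46×10⁻¹⁶
R = (1.49×10⁻⁶)² / 1.46×10⁻¹⁶ = 1.52×10⁴ Ω = 15.2 kΩ

15.2 kΩ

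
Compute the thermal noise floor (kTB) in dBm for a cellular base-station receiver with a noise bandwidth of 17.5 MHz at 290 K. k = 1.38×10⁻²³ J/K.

−101.5 dBm

P_n = kTB = 1.38×10⁻²³ × 290 × 1.75×10⁷ = 7.00×10⁻¹⁴ W
In dBm: 10 log₁₀(7.00×10⁻¹⁴ / 10⁻³) = −101.5 dBm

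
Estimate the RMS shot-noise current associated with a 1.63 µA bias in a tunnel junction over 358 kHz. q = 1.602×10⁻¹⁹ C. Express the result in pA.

I_n = √(2qI·B)
2qI·B = 2 × 1.602×10⁻¹⁹ × 1.63×10⁻⁶ × 3.58×10⁵ = 1.87×10⁻¹⁹ A²
I_n = √(1.87×10⁻¹⁹) = 4.32×10⁻¹⁰ A = 432 pA

432 pA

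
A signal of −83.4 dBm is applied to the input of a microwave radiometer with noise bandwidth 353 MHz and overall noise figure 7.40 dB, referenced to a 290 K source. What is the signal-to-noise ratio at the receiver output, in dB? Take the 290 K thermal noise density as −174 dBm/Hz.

−2.3 dB

Noise floor: N = −174 + 10 log₁₀(B) + NF
10 log₁₀(3.53×10⁸) = 85.48 dB
N = −174 + 85.48 + 7.40 = −81.12 dBm
SNR = P_sig − N = −83.4 − (−81.12) = −2.28 dB → −2.3 dB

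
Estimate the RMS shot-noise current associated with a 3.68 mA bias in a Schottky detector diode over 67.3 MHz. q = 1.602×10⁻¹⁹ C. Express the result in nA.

282 nA

I_n = √(2qI·B)
2qI·B = 2 × 1.602×10⁻¹⁹ × 3.68×10⁻³ × 6.73×10⁷ = 7.94×10⁻¹⁴ A²
I_n = √(7.94×10⁻¹⁴) = 2.82×10⁻⁷ A = 282 nA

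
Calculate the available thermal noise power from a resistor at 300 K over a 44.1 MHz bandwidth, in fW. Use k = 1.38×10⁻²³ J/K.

P_n = kTB = 1.38×10⁻²³ × 300 × 4.41×10⁷ = 1.83×10⁻¹³ W = 183 fW

183 fW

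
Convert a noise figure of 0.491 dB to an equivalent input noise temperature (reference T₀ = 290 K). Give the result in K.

34.7 K

F = 10^(0.491/10) = 1.1197
T_e = (F − 1)·T₀ = (1.1197 − 1) × 290 = 34.7 K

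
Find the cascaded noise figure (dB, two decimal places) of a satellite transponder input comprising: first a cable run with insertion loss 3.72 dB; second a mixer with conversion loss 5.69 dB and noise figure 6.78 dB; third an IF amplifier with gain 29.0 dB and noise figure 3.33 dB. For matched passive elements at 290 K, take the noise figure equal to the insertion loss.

Convert to linear (a loss of L dB is a gain of −L dB): F_i = 10^(NF_i/10), G_i = 10^(G_i,dB/10)
  Stage 1: F_1 = 10^(3.72/10) = 2.355, G_1 = 10^(−3.72/10) = 0.4246
  Stage 2: F_2 = 10^(6.78/10) = 4.764, G_2 = 10^(−5.69/10) = 0.2698
  Stage 3: F_3 = 10^(3.33/10) = 2.153, G_3 = 10^(29.0/10) = 794.3
Friis cascade:
  F = 2.355 + (4.764 − 1)/0.4246 + (2.153 − 1)/0.1146 = 21.28
NF = 10 log₁₀(21.28) = 13.28 dB

13.28 dB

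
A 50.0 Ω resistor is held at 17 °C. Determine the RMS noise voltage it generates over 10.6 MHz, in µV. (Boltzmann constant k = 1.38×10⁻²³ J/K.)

T = 17 °C + 273.15 = 290.15 K
V_n = √(4kTRB)
4kTRB = 4 × 1.38×10⁻²³ × 290.15 × 5.00×10¹ × 1.06×10⁷ = 8.49×10⁻¹² V²
V_n = √(8.49×10⁻¹²) = 2.91×10⁻⁶ V = 2.91 µV

2.91 µV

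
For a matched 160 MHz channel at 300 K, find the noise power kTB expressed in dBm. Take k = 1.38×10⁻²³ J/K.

P_n = kTB = 1.38×10⁻²³ × 300 × 1.60×10⁸ = 6.62×10⁻¹³ W
In dBm: 10 log₁₀(6.62×10⁻¹³ / 10⁻³) = −91.8 dBm

−91.8 dBm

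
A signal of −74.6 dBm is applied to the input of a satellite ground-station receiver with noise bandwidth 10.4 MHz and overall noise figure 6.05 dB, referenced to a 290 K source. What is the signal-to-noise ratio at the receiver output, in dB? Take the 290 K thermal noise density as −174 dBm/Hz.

23.2 dB

Noise floor: N = −174 + 10 log₁₀(B) + NF
10 log₁₀(1.04×10⁷) = 70.17 dB
N = −174 + 70.17 + 6.05 = −97.78 dBm
SNR = P_sig − N = −74.6 − (−97.78) = 23.18 dB → 23.2 dB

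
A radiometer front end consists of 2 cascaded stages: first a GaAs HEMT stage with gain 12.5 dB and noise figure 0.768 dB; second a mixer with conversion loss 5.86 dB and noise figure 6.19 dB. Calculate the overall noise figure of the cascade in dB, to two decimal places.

Convert to linear (a loss of L dB is a gain of −L dB): F_i = 10^(NF_i/10), G_i = 10^(G_i,dB/10)
  Stage 1: F_1 = 10^(0.768/10) = 1.193, G_1 = 10^(12.5/10) = 17.78
  Stage 2: F_2 = 10^(6.19/10) = 4.159, G_2 = 10^(−5.86/10) = 0.2594
Friis cascade:
  F = 1.193 + (4.159 − 1)/17.78 = 1.371
NF = 10 log₁₀(1.371) = 1.37 dB

1.37 dB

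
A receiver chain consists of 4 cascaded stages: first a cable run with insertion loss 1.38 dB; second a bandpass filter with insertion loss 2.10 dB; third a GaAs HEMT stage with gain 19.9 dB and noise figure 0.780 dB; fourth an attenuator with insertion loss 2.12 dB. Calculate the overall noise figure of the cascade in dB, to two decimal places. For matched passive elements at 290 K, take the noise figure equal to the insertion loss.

Convert to linear (a loss of L dB is a gain of −L dB): F_i = 10^(NF_i/10), G_i = 10^(G_i,dB/10)
  Stage 1: F_1 = 10^(1.38/10) = 1.374, G_1 = 10^(−1.38/10) = 0.7278
  Stage 2: F_2 = 10^(2.10/10) = 1.622, G_2 = 10^(−2.10/10) = 0.6166
  Stage 3: F_3 = 10^(0.780/10) = 1.197, G_3 = 10^(19.9/10) = 97.72
  Stage 4: F_4 = 10^(2.12/10) = 1.629, G_4 = 10^(−2.12/10) = 0.6138
Friis cascade:
  F = 1.374 + (1.622 − 1)/0.7278 + (1.197 − 1)/0.4487 + (1.629 − 1)/43.85 = 2.681
NF = 10 log₁₀(2.681) = 4.28 dB

4.28 dB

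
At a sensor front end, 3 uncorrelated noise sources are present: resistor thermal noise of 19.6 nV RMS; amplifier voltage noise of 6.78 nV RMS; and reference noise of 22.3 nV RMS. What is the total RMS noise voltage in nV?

30.5 nV

Uncorrelated sources add in power (mean-square): V_tot = √(ΣV_i²)
V_tot = √[(1.96×10⁻⁸)² + (6.78×10⁻⁹)² + (2.23×10⁻⁸)²] = 3.05×10⁻⁸ V = 30.5 nV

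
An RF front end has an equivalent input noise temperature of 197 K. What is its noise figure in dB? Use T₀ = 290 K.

2.25 dB

F = 1 + T_e/T₀ = 1 + 197/290 = 1.67931
NF = 10 log₁₀(1.67931) = 2.25 dB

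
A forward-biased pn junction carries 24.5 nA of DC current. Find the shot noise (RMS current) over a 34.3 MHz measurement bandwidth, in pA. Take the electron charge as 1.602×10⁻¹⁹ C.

I_n = √(2qI·B)
2qI·B = 2 × 1.602×10⁻¹⁹ × 2.45×10⁻⁸ × 3.43×10⁷ = 2.69×10⁻¹⁹ A²
I_n = √(2.69×10⁻¹⁹) = 5.19×10⁻¹⁰ A = 519 pA

519 pA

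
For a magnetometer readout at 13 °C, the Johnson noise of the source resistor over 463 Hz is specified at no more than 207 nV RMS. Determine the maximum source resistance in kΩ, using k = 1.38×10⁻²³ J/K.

T = 13 °C + 273.15 = 286.15 K
Johnson–Nyquist: V_n = √(4kTRB) ⇒ R = V_n² / (4kTB)
4kTB = 4 × 1.38×10⁻²³ × 286.15 × 4.63×10² = 7.31×10⁻¹⁸
R = (2.07×10⁻⁷)² / 7.31×10⁻¹⁸ = 5.86×10³ Ω = 5.86 kΩ

5.86 kΩ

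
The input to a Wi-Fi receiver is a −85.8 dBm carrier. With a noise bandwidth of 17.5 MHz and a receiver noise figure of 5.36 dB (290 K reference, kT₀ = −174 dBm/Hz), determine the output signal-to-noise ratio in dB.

10.4 dB

Noise floor: N = −174 + 10 log₁₀(B) + NF
10 log₁₀(1.75×10⁷) = 72.43 dB
N = −174 + 72.43 + 5.36 = −96.21 dBm
SNR = P_sig − N = −85.8 − (−96.21) = 10.41 dB → 10.4 dB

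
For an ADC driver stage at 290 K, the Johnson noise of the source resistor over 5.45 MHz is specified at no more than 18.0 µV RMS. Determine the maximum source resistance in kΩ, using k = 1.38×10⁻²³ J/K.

Johnson–Nyquist: V_n = √(4kTRB) ⇒ R = V_n² / (4kTB)
4kTB = 4 × 1.38×10⁻²³ × 290 × 5.45×10⁶ = 8.72×10⁻¹⁴
R = (1.80×10⁻⁵)² / 8.72×10⁻¹⁴ = 3.71×10³ Ω = 3.71 kΩ

3.71 kΩ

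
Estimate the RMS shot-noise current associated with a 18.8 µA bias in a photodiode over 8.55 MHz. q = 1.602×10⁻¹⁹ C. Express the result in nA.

7.18 nA

I_n = √(2qI·B)
2qI·B = 2 × 1.602×10⁻¹⁹ × 1.88×10⁻⁵ × 8.55×10⁶ = 5.15×10⁻¹⁷ A²
I_n = √(5.15×10⁻¹⁷) = 7.18×10⁻⁹ A = 7.18 nA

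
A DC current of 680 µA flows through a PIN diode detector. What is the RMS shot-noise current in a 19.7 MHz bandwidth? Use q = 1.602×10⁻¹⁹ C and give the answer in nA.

65.5 nA

I_n = √(2qI·B)
2qI·B = 2 × 1.602×10⁻¹⁹ × 6.80×10⁻⁴ × 1.97×10⁷ = 4.29×10⁻¹⁵ A²
I_n = √(4.29×10⁻¹⁵) = 6.55×10⁻⁸ A = 65.5 nA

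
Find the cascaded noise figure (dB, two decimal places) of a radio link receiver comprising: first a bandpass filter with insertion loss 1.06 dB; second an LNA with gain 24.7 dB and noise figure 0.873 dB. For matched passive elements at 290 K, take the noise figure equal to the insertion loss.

1.93 dB

Convert to linear (a loss of L dB is a gain of −L dB): F_i = 10^(NF_i/10), G_i = 10^(G_i,dB/10)
  Stage 1: F_1 = 10^(1.06/10) = 1.276, G_1 = 10^(−1.06/10) = 0.7834
  Stage 2: F_2 = 10^(0.873/10) = 1.223, G_2 = 10^(24.7/10) = 295.1
Friis cascade:
  F = 1.276 + (1.223 − 1)/0.7834 = 1.561
NF = 10 log₁₀(1.561) = 1.93 dB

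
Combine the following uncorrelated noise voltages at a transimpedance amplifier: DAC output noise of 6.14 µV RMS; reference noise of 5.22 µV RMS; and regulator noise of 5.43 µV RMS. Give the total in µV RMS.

9.72 µV

Uncorrelated sources add in power (mean-square): V_tot = √(ΣV_i²)
V_tot = √[(6.14×10⁻⁶)² + (5.22×10⁻⁶)² + (5.43×10⁻⁶)²] = 9.72×10⁻⁶ V = 9.72 µV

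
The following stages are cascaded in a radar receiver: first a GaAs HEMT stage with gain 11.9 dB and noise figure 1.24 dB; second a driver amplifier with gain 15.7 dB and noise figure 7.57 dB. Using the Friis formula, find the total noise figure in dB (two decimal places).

2.13 dB

Convert to linear (a loss of L dB is a gain of −L dB): F_i = 10^(NF_i/10), G_i = 10^(G_i,dB/10)
  Stage 1: F_1 = 10^(1.24/10) = 1.330, G_1 = 10^(11.9/10) = 15.49
  Stage 2: F_2 = 10^(7.57/10) = 5.715, G_2 = 10^(15.7/10) = 37.15
Friis cascade:
  F = 1.330 + (5.715 − 1)/15.49 = 1.635
NF = 10 log₁₀(1.635) = 2.13 dB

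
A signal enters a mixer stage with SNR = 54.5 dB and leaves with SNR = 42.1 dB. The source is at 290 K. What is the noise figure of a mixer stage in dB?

12.4 dB

NF (dB) = SNR_in(dB) − SNR_out(dB) when the source is at T₀
NF = 54.5 − 42.1 = 12.4 dB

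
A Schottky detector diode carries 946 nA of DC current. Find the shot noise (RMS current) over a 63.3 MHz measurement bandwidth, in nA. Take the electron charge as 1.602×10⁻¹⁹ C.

I_n = √(2qI·B)
2qI·B = 2 × 1.602×10⁻¹⁹ × 9.46×10⁻⁷ × 6.33×10⁷ = 1.92×10⁻¹⁷ A²
I_n = √(1.92×10⁻¹⁷) = 4.38×10⁻⁹ A = 4.38 nA

4.38 nA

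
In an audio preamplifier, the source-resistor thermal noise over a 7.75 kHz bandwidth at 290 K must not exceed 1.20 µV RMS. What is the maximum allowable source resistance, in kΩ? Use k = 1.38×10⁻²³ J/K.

11.6 kΩ

Johnson–Nyquist: V_n = √(4kTRB) ⇒ R = V_n² / (4kTB)
4kTB = 4 × 1.38×10⁻²³ × 290 × 7.75×10³ = 1.24×10⁻¹⁶
R = (1.20×10⁻⁶)² / 1.24×10⁻¹⁶ = 1.16×10⁴ Ω = 11.6 kΩ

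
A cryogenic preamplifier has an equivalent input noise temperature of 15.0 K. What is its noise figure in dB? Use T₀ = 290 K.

0.219 dB

F = 1 + T_e/T₀ = 1 + 15.0/290 = 1.05172
NF = 10 log₁₀(1.05172) = 0.219 dB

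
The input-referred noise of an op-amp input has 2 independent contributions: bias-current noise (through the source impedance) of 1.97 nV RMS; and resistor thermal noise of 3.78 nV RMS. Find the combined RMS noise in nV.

Uncorrelated sources add in power (mean-square): V_tot = √(ΣV_i²)
V_tot = √[(1.97×10⁻⁹)² + (3.78×10⁻⁹)²] = 4.26×10⁻⁹ V = 4.26 nV

4.26 nV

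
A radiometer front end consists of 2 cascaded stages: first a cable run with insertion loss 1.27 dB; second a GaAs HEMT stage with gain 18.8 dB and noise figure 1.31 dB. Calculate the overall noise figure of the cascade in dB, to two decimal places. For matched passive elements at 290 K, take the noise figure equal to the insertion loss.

2.58 dB

Convert to linear (a loss of L dB is a gain of −L dB): F_i = 10^(NF_i/10), G_i = 10^(G_i,dB/10)
  Stage 1: F_1 = 10^(1.27/10) = 1.340, G_1 = 10^(−1.27/10) = 0.7464
  Stage 2: F_2 = 10^(1.31/10) = 1.352, G_2 = 10^(18.8/10) = 75.86
Friis cascade:
  F = 1.340 + (1.352 − 1)/0.7464 = 1.811
NF = 10 log₁₀(1.811) = 2.58 dB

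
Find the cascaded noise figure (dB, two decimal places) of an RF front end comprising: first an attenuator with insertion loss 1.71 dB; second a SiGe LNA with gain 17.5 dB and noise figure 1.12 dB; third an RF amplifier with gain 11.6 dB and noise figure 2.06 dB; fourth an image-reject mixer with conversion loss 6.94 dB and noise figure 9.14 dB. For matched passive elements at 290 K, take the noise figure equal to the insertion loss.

2.90 dB

Convert to linear (a loss of L dB is a gain of −L dB): F_i = 10^(NF_i/10), G_i = 10^(G_i,dB/10)
  Stage 1: F_1 = 10^(1.71/10) = 1.483, G_1 = 10^(−1.71/10) = 0.6745
  Stage 2: F_2 = 10^(1.12/10) = 1.294, G_2 = 10^(17.5/10) = 56.23
  Stage 3: F_3 = 10^(2.06/10) = 1.607, G_3 = 10^(11.6/10) = 14.45
  Stage 4: F_4 = 10^(9.14/10) = 8.204, G_4 = 10^(−6.94/10) = 0.2023
Friis cascade:
  F = 1.483 + (1.294 − 1)/0.6745 + (1.607 − 1)/37.93 + (8.204 − 1)/548.3 = 1.948
NF = 10 log₁₀(1.948) = 2.90 dB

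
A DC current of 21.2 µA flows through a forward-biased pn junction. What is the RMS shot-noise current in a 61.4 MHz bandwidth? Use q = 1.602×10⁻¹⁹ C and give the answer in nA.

I_n = √(2qI·B)
2qI·B = 2 × 1.602×10⁻¹⁹ × 2.12×10⁻⁵ × 6.14×10⁷ = 4.17×10⁻¹⁶ A²
I_n = √(4.17×10⁻¹⁶) = 2.04×10⁻⁸ A = 20.4 nA

20.4 nA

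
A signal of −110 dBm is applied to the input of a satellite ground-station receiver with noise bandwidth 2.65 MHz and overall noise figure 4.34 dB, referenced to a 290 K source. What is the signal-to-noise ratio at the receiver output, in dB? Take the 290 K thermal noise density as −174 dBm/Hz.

Noise floor: N = −174 + 10 log₁₀(B) + NF
10 log₁₀(2.65×10⁶) = 64.23 dB
N = −174 + 64.23 + 4.34 = −105.43 dBm
SNR = P_sig − N = −110 − (−105.43) = −4.57 dB → −4.6 dB

−4.6 dB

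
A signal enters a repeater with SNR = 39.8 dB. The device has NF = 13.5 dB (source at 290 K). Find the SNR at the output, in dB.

By definition F = SNR_in/SNR_out, so in dB: SNR_out = SNR_in − NF
SNR_out = 39.8 − 13.5 = 26.3 dB

26.3 dB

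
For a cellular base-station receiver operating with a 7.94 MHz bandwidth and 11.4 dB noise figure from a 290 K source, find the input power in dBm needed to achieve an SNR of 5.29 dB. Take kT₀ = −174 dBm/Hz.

Sensitivity = −174 + 10 log₁₀(B) + NF + SNR_min
= −174 + 69 + 11.4 + 5.29
= −88.31 dBm → −88.3 dBm

−88.3 dBm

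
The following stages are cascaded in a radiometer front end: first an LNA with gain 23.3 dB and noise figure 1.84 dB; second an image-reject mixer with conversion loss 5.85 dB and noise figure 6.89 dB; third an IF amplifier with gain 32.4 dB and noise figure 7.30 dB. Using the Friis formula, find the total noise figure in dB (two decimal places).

2.11 dB

Convert to linear (a loss of L dB is a gain of −L dB): F_i = 10^(NF_i/10), G_i = 10^(G_i,dB/10)
  Stage 1: F_1 = 10^(1.84/10) = 1.528, G_1 = 10^(23.3/10) = 213.8
  Stage 2: F_2 = 10^(6.89/10) = 4.887, G_2 = 10^(−5.85/10) = 0.2600
  Stage 3: F_3 = 10^(7.30/10) = 5.370, G_3 = 10^(32.4/10) = 1738
Friis cascade:
  F = 1.528 + (4.887 − 1)/213.8 + (5.370 − 1)/55.59 = 1.624
NF = 10 log₁₀(1.624) = 2.11 dB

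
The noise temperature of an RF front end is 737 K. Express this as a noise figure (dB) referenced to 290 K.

5.49 dB

F = 1 + T_e/T₀ = 1 + 737/290 = 3.54138
NF = 10 log₁₀(3.54138) = 5.49 dB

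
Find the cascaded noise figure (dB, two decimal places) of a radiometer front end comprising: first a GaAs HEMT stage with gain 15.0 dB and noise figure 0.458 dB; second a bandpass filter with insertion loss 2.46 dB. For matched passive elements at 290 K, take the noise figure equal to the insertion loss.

0.55 dB

Convert to linear (a loss of L dB is a gain of −L dB): F_i = 10^(NF_i/10), G_i = 10^(G_i,dB/10)
  Stage 1: F_1 = 10^(0.458/10) = 1.111, G_1 = 10^(15.0/10) = 31.62
  Stage 2: F_2 = 10^(2.46/10) = 1.762, G_2 = 10^(−2.46/10) = 0.5675
Friis cascade:
  F = 1.111 + (1.762 − 1)/31.62 = 1.135
NF = 10 log₁₀(1.135) = 0.55 dB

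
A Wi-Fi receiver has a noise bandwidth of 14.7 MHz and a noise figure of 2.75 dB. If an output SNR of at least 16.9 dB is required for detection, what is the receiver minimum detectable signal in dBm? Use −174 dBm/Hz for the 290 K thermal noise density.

−82.7 dBm

Sensitivity = −174 + 10 log₁₀(B) + NF + SNR_min
= −174 + 71.67 + 2.75 + 16.9
= −82.68 dBm → −82.7 dBm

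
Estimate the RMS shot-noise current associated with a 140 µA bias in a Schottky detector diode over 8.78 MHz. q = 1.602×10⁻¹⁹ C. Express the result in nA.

I_n = √(2qI·B)
2qI·B = 2 × 1.602×10⁻¹⁹ × 1.40×10⁻⁴ × 8.78×10⁶ = 3.94×10⁻¹⁶ A²
I_n = √(3.94×10⁻¹⁶) = 1.98×10⁻⁸ A = 19.8 nA

19.8 nA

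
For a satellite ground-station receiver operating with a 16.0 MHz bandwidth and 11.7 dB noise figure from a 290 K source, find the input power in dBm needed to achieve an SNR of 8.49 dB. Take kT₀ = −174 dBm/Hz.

Sensitivity = −174 + 10 log₁₀(B) + NF + SNR_min
= −174 + 72.04 + 11.7 + 8.49
= −81.77 dBm → −81.8 dBm

−81.8 dBm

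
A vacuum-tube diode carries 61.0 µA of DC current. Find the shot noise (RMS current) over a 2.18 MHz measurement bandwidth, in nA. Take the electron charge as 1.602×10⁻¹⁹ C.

6.53 nA

I_n = √(2qI·B)
2qI·B = 2 × 1.602×10⁻¹⁹ × 6.10×10⁻⁵ × 2.18×10⁶ = 4.26×10⁻¹⁷ A²
I_n = √(4.26×10⁻¹⁷) = 6.53×10⁻⁹ A = 6.53 nA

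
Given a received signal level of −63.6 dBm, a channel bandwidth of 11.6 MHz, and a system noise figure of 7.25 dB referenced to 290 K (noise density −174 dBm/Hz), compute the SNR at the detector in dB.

Noise floor: N = −174 + 10 log₁₀(B) + NF
10 log₁₀(1.16×10⁷) = 70.64 dB
N = −174 + 70.64 + 7.25 = −96.11 dBm
SNR = P_sig − N = −63.6 − (−96.11) = 32.51 dB → 32.5 dB

32.5 dB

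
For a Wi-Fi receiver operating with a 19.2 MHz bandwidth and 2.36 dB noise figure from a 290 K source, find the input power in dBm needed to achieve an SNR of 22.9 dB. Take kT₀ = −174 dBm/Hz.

Sensitivity = −174 + 10 log₁₀(B) + NF + SNR_min
= −174 + 72.83 + 2.36 + 22.9
= −75.91 dBm → −75.9 dBm

−75.9 dBm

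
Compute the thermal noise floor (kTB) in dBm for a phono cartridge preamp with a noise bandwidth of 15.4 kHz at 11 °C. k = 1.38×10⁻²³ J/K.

−132.2 dBm

T = 11 °C + 273.15 = 284.15 K
P_n = kTB = 1.38×10⁻²³ × 284.15 × 1.54×10⁴ = 6.04×10⁻¹⁷ W
In dBm: 10 log₁₀(6.04×10⁻¹⁷ / 10⁻³) = −132.2 dBm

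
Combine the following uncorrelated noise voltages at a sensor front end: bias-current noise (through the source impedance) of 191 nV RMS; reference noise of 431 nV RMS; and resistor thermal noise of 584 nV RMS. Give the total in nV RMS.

Uncorrelated sources add in power (mean-square): V_tot = √(ΣV_i²)
V_tot = √[(1.91×10⁻⁷)² + (4.31×10⁻⁷)² + (5.84×10⁻⁷)²] = 7.51×10⁻⁷ V = 751 nV

751 nV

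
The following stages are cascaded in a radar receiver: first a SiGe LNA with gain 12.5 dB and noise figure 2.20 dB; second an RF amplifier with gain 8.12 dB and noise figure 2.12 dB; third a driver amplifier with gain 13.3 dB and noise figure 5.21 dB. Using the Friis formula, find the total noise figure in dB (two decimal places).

2.34 dB

Convert to linear (a loss of L dB is a gain of −L dB): F_i = 10^(NF_i/10), G_i = 10^(G_i,dB/10)
  Stage 1: F_1 = 10^(2.20/10) = 1.660, G_1 = 10^(12.5/10) = 17.78
  Stage 2: F_2 = 10^(2.12/10) = 1.629, G_2 = 10^(8.12/10) = 6.486
  Stage 3: F_3 = 10^(5.21/10) = 3.319, G_3 = 10^(13.3/10) = 21.38
Friis cascade:
  F = 1.660 + (1.629 − 1)/17.78 + (3.319 − 1)/115.3 = 1.715
NF = 10 log₁₀(1.715) = 2.34 dB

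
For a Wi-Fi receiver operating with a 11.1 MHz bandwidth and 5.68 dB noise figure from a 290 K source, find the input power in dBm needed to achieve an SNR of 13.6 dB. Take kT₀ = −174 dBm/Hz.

−84.3 dBm

Sensitivity = −174 + 10 log₁₀(B) + NF + SNR_min
= −174 + 70.45 + 5.68 + 13.6
= −84.27 dBm → −84.3 dBm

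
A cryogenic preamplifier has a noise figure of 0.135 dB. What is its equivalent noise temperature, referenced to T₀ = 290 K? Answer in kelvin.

9.16 K

F = 10^(0.135/10) = 1.03157
T_e = (F − 1)·T₀ = (1.03157 − 1) × 290 = 9.16 K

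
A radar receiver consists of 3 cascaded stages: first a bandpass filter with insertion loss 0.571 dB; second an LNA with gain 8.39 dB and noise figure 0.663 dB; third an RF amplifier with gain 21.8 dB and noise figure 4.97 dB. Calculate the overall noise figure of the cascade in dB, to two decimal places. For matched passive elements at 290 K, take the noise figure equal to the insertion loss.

Convert to linear (a loss of L dB is a gain of −L dB): F_i = 10^(NF_i/10), G_i = 10^(G_i,dB/10)
  Stage 1: F_1 = 10^(0.571/10) = 1.141, G_1 = 10^(−0.571/10) = 0.8768
  Stage 2: F_2 = 10^(0.663/10) = 1.165, G_2 = 10^(8.39/10) = 6.902
  Stage 3: F_3 = 10^(4.97/10) = 3.141, G_3 = 10^(21.8/10) = 151.4
Friis cascade:
  F = 1.141 + (1.165 − 1)/0.8768 + (3.141 − 1)/6.052 = 1.682
NF = 10 log₁₀(1.682) = 2.26 dB

2.26 dB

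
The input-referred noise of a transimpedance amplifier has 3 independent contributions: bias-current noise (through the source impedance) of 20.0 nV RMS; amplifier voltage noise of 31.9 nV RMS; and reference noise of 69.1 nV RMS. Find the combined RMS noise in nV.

Uncorrelated sources add in power (mean-square): V_tot = √(ΣV_i²)
V_tot = √[(2.00×10⁻⁸)² + (3.19×10⁻⁸)² + (6.91×10⁻⁸)²] = 7.87×10⁻⁸ V = 78.7 nV

78.7 nV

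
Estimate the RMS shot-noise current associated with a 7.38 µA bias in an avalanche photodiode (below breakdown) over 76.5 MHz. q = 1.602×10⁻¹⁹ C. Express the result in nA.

I_n = √(2qI·B)
2qI·B = 2 × 1.602×10⁻¹⁹ × 7.38×10⁻⁶ × 7.65×10⁷ = 1.81×10⁻¹⁶ A²
I_n = √(1.81×10⁻¹⁶) = 1.34×10⁻⁸ A = 13.4 nA

13.4 nA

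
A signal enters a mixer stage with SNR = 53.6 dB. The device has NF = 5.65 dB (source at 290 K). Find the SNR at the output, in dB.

47.95 dB

By definition F = SNR_in/SNR_out, so in dB: SNR_out = SNR_in − NF
SNR_out = 53.6 − 5.65 = 47.95 dB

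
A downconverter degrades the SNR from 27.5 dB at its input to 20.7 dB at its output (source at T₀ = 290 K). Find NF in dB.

6.8 dB

NF (dB) = SNR_in(dB) − SNR_out(dB) when the source is at T₀
NF = 27.5 − 20.7 = 6.8 dB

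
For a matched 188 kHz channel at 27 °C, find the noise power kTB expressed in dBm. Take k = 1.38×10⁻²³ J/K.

T = 27 °C + 273.15 = 300.15 K
P_n = kTB = 1.38×10⁻²³ × 300.15 × 1.88×10⁵ = 7.79×10⁻¹⁶ W
In dBm: 10 log₁₀(7.79×10⁻¹⁶ / 10⁻³) = −121.1 dBm

−121.1 dBm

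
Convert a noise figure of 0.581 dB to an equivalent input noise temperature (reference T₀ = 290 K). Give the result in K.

F = 10^(0.581/10) = 1.14314
T_e = (F − 1)·T₀ = (1.14314 − 1) × 290 = 41.5 K

41.5 K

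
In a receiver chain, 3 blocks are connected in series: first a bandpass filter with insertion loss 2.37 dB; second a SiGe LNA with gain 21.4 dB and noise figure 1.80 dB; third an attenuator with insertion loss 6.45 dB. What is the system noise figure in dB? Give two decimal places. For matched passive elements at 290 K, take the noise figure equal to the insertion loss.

Convert to linear (a loss of L dB is a gain of −L dB): F_i = 10^(NF_i/10), G_i = 10^(G_i,dB/10)
  Stage 1: F_1 = 10^(2.37/10) = 1.726, G_1 = 10^(−2.37/10) = 0.5794
  Stage 2: F_2 = 10^(1.80/10) = 1.514, G_2 = 10^(21.4/10) = 138.0
  Stage 3: F_3 = 10^(6.45/10) = 4.416, G_3 = 10^(−6.45/10) = 0.2265
Friis cascade:
  F = 1.726 + (1.514 − 1)/0.5794 + (4.416 − 1)/79.98 = 2.655
NF = 10 log₁₀(2.655) = 4.24 dB

4.24 dB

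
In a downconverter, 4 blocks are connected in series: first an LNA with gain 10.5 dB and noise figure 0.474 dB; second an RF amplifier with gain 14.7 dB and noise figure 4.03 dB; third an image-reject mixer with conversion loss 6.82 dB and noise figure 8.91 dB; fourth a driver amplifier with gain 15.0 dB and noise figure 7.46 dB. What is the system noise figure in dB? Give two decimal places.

Convert to linear (a loss of L dB is a gain of −L dB): F_i = 10^(NF_i/10), G_i = 10^(G_i,dB/10)
  Stage 1: F_1 = 10^(0.474/10) = 1.115, G_1 = 10^(10.5/10) = 11.22
  Stage 2: F_2 = 10^(4.03/10) = 2.529, G_2 = 10^(14.7/10) = 29.51
  Stage 3: F_3 = 10^(8.91/10) = 7.780, G_3 = 10^(−6.82/10) = 0.2080
  Stage 4: F_4 = 10^(7.46/10) = 5.572, G_4 = 10^(15.0/10) = 31.62
Friis cascade:
  F = 1.115 + (2.529 − 1)/11.22 + (7.780 − 1)/331.1 + (5.572 − 1)/68.87 = 1.338
NF = 10 log₁₀(1.338) = 1.27 dB

1.27 dB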